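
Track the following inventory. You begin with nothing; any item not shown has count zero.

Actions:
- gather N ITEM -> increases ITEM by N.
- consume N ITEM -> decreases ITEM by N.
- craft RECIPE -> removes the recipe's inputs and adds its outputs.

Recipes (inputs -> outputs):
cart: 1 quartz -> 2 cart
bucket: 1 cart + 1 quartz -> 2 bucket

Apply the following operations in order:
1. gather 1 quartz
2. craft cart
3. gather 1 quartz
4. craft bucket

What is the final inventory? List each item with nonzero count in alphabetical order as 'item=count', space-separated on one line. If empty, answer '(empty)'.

Answer: bucket=2 cart=1

Derivation:
After 1 (gather 1 quartz): quartz=1
After 2 (craft cart): cart=2
After 3 (gather 1 quartz): cart=2 quartz=1
After 4 (craft bucket): bucket=2 cart=1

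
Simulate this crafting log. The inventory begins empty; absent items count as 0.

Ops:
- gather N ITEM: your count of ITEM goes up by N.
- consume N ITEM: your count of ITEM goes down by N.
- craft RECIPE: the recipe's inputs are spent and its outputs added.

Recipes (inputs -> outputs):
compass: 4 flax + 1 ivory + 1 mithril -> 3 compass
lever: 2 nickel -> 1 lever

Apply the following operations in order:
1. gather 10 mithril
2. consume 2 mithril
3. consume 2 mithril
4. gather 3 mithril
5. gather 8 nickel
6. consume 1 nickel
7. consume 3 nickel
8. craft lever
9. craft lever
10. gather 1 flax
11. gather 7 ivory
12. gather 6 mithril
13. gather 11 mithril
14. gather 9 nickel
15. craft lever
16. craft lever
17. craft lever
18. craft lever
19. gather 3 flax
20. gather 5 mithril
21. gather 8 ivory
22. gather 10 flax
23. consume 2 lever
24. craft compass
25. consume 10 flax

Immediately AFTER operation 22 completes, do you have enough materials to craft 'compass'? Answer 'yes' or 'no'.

After 1 (gather 10 mithril): mithril=10
After 2 (consume 2 mithril): mithril=8
After 3 (consume 2 mithril): mithril=6
After 4 (gather 3 mithril): mithril=9
After 5 (gather 8 nickel): mithril=9 nickel=8
After 6 (consume 1 nickel): mithril=9 nickel=7
After 7 (consume 3 nickel): mithril=9 nickel=4
After 8 (craft lever): lever=1 mithril=9 nickel=2
After 9 (craft lever): lever=2 mithril=9
After 10 (gather 1 flax): flax=1 lever=2 mithril=9
After 11 (gather 7 ivory): flax=1 ivory=7 lever=2 mithril=9
After 12 (gather 6 mithril): flax=1 ivory=7 lever=2 mithril=15
After 13 (gather 11 mithril): flax=1 ivory=7 lever=2 mithril=26
After 14 (gather 9 nickel): flax=1 ivory=7 lever=2 mithril=26 nickel=9
After 15 (craft lever): flax=1 ivory=7 lever=3 mithril=26 nickel=7
After 16 (craft lever): flax=1 ivory=7 lever=4 mithril=26 nickel=5
After 17 (craft lever): flax=1 ivory=7 lever=5 mithril=26 nickel=3
After 18 (craft lever): flax=1 ivory=7 lever=6 mithril=26 nickel=1
After 19 (gather 3 flax): flax=4 ivory=7 lever=6 mithril=26 nickel=1
After 20 (gather 5 mithril): flax=4 ivory=7 lever=6 mithril=31 nickel=1
After 21 (gather 8 ivory): flax=4 ivory=15 lever=6 mithril=31 nickel=1
After 22 (gather 10 flax): flax=14 ivory=15 lever=6 mithril=31 nickel=1

Answer: yes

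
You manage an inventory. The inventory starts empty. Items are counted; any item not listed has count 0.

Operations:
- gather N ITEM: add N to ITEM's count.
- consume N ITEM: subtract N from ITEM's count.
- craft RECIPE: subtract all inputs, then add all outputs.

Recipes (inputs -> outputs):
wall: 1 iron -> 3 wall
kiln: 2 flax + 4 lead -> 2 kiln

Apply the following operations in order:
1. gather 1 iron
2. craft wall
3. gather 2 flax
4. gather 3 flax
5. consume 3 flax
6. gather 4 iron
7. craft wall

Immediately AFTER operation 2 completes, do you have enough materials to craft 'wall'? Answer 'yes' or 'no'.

After 1 (gather 1 iron): iron=1
After 2 (craft wall): wall=3

Answer: no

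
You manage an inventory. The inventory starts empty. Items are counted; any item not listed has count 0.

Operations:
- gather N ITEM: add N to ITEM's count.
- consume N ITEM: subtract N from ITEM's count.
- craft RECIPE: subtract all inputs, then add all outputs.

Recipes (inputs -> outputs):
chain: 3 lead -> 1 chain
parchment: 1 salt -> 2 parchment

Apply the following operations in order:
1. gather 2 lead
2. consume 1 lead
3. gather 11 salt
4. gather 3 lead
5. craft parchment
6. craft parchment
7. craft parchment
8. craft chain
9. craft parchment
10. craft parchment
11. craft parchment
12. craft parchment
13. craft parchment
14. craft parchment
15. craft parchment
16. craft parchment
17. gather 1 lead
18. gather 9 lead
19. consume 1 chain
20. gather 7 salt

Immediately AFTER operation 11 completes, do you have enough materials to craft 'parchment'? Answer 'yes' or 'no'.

Answer: yes

Derivation:
After 1 (gather 2 lead): lead=2
After 2 (consume 1 lead): lead=1
After 3 (gather 11 salt): lead=1 salt=11
After 4 (gather 3 lead): lead=4 salt=11
After 5 (craft parchment): lead=4 parchment=2 salt=10
After 6 (craft parchment): lead=4 parchment=4 salt=9
After 7 (craft parchment): lead=4 parchment=6 salt=8
After 8 (craft chain): chain=1 lead=1 parchment=6 salt=8
After 9 (craft parchment): chain=1 lead=1 parchment=8 salt=7
After 10 (craft parchment): chain=1 lead=1 parchment=10 salt=6
After 11 (craft parchment): chain=1 lead=1 parchment=12 salt=5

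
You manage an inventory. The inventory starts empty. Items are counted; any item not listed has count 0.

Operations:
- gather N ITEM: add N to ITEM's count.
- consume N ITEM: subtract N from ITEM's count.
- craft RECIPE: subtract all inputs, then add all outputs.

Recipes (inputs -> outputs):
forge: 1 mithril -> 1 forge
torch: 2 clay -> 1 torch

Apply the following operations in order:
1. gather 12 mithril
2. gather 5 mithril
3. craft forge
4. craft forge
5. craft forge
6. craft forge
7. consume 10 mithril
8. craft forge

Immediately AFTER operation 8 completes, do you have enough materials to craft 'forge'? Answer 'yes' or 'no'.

Answer: yes

Derivation:
After 1 (gather 12 mithril): mithril=12
After 2 (gather 5 mithril): mithril=17
After 3 (craft forge): forge=1 mithril=16
After 4 (craft forge): forge=2 mithril=15
After 5 (craft forge): forge=3 mithril=14
After 6 (craft forge): forge=4 mithril=13
After 7 (consume 10 mithril): forge=4 mithril=3
After 8 (craft forge): forge=5 mithril=2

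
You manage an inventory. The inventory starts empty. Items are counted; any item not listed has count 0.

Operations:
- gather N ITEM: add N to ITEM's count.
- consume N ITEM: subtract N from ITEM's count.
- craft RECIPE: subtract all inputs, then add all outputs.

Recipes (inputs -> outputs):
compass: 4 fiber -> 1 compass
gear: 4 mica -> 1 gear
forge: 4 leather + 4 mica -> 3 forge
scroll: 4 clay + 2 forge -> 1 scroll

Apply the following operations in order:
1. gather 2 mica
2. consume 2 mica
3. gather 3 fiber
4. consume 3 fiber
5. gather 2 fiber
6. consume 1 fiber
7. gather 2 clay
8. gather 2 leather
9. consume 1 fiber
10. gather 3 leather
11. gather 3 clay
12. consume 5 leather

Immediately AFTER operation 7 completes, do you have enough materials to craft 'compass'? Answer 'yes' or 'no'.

Answer: no

Derivation:
After 1 (gather 2 mica): mica=2
After 2 (consume 2 mica): (empty)
After 3 (gather 3 fiber): fiber=3
After 4 (consume 3 fiber): (empty)
After 5 (gather 2 fiber): fiber=2
After 6 (consume 1 fiber): fiber=1
After 7 (gather 2 clay): clay=2 fiber=1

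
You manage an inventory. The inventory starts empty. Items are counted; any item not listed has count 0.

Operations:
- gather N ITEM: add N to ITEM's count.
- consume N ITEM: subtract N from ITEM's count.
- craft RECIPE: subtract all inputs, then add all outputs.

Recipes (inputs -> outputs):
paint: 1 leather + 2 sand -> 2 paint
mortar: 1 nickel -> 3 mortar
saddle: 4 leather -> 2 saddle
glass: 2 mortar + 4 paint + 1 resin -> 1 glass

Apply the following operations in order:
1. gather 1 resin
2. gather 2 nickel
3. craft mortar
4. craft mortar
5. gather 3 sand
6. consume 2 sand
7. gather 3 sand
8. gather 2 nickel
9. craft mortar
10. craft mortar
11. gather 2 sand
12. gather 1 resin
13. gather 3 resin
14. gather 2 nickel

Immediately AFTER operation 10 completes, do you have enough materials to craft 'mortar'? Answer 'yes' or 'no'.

Answer: no

Derivation:
After 1 (gather 1 resin): resin=1
After 2 (gather 2 nickel): nickel=2 resin=1
After 3 (craft mortar): mortar=3 nickel=1 resin=1
After 4 (craft mortar): mortar=6 resin=1
After 5 (gather 3 sand): mortar=6 resin=1 sand=3
After 6 (consume 2 sand): mortar=6 resin=1 sand=1
After 7 (gather 3 sand): mortar=6 resin=1 sand=4
After 8 (gather 2 nickel): mortar=6 nickel=2 resin=1 sand=4
After 9 (craft mortar): mortar=9 nickel=1 resin=1 sand=4
After 10 (craft mortar): mortar=12 resin=1 sand=4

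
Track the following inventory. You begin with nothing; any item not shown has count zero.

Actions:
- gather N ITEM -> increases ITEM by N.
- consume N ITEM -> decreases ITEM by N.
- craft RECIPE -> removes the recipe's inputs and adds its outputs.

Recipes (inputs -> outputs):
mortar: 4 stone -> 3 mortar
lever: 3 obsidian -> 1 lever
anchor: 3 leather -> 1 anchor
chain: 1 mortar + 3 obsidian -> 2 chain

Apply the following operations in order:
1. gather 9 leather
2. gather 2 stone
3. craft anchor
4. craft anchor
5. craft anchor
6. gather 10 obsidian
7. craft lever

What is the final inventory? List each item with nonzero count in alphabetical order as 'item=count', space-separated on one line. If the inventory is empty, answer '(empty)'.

After 1 (gather 9 leather): leather=9
After 2 (gather 2 stone): leather=9 stone=2
After 3 (craft anchor): anchor=1 leather=6 stone=2
After 4 (craft anchor): anchor=2 leather=3 stone=2
After 5 (craft anchor): anchor=3 stone=2
After 6 (gather 10 obsidian): anchor=3 obsidian=10 stone=2
After 7 (craft lever): anchor=3 lever=1 obsidian=7 stone=2

Answer: anchor=3 lever=1 obsidian=7 stone=2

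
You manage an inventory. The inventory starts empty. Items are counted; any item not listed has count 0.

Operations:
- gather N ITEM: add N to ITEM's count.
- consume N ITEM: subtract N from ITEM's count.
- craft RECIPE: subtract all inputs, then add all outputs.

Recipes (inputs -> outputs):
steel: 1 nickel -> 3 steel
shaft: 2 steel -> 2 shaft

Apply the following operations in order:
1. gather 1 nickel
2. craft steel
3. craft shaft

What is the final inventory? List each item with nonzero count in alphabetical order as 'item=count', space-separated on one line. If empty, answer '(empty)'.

After 1 (gather 1 nickel): nickel=1
After 2 (craft steel): steel=3
After 3 (craft shaft): shaft=2 steel=1

Answer: shaft=2 steel=1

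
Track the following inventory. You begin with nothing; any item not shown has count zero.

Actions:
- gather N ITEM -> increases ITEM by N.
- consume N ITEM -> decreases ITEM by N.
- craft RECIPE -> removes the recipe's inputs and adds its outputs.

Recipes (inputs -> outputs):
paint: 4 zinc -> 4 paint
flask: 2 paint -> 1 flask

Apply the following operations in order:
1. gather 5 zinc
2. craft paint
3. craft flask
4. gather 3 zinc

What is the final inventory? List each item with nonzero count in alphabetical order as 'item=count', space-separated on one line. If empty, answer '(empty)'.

Answer: flask=1 paint=2 zinc=4

Derivation:
After 1 (gather 5 zinc): zinc=5
After 2 (craft paint): paint=4 zinc=1
After 3 (craft flask): flask=1 paint=2 zinc=1
After 4 (gather 3 zinc): flask=1 paint=2 zinc=4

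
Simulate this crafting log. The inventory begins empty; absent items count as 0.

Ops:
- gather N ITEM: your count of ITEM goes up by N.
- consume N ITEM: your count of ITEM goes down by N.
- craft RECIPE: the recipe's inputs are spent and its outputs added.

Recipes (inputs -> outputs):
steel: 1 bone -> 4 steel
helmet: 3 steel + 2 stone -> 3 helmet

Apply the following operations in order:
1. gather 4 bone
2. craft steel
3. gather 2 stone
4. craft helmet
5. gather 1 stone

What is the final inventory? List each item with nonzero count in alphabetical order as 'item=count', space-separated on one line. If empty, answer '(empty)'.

Answer: bone=3 helmet=3 steel=1 stone=1

Derivation:
After 1 (gather 4 bone): bone=4
After 2 (craft steel): bone=3 steel=4
After 3 (gather 2 stone): bone=3 steel=4 stone=2
After 4 (craft helmet): bone=3 helmet=3 steel=1
After 5 (gather 1 stone): bone=3 helmet=3 steel=1 stone=1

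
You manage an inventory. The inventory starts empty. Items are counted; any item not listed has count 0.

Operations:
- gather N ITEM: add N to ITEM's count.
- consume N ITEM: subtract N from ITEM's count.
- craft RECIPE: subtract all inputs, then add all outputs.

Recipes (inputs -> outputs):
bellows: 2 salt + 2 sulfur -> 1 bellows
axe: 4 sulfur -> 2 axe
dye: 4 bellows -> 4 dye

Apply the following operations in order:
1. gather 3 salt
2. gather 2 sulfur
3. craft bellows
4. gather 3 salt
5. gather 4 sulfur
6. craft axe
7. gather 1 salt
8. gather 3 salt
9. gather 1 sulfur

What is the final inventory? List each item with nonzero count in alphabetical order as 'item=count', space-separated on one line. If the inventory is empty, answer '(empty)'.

After 1 (gather 3 salt): salt=3
After 2 (gather 2 sulfur): salt=3 sulfur=2
After 3 (craft bellows): bellows=1 salt=1
After 4 (gather 3 salt): bellows=1 salt=4
After 5 (gather 4 sulfur): bellows=1 salt=4 sulfur=4
After 6 (craft axe): axe=2 bellows=1 salt=4
After 7 (gather 1 salt): axe=2 bellows=1 salt=5
After 8 (gather 3 salt): axe=2 bellows=1 salt=8
After 9 (gather 1 sulfur): axe=2 bellows=1 salt=8 sulfur=1

Answer: axe=2 bellows=1 salt=8 sulfur=1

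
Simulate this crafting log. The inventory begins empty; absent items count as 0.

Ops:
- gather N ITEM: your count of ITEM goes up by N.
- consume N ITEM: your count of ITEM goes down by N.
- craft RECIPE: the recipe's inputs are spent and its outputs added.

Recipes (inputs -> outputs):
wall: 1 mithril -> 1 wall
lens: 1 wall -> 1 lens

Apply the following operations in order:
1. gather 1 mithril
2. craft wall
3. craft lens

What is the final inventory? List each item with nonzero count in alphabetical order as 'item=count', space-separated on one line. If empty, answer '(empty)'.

Answer: lens=1

Derivation:
After 1 (gather 1 mithril): mithril=1
After 2 (craft wall): wall=1
After 3 (craft lens): lens=1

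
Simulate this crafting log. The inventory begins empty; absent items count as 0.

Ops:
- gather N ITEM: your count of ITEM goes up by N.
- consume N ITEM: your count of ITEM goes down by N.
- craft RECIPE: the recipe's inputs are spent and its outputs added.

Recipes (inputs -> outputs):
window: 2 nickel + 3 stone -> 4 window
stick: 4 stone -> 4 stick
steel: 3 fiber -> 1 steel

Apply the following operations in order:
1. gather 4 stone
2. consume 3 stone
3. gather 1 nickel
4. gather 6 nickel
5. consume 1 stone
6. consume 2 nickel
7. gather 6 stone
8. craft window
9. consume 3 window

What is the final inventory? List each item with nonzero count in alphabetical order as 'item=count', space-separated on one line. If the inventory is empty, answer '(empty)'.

Answer: nickel=3 stone=3 window=1

Derivation:
After 1 (gather 4 stone): stone=4
After 2 (consume 3 stone): stone=1
After 3 (gather 1 nickel): nickel=1 stone=1
After 4 (gather 6 nickel): nickel=7 stone=1
After 5 (consume 1 stone): nickel=7
After 6 (consume 2 nickel): nickel=5
After 7 (gather 6 stone): nickel=5 stone=6
After 8 (craft window): nickel=3 stone=3 window=4
After 9 (consume 3 window): nickel=3 stone=3 window=1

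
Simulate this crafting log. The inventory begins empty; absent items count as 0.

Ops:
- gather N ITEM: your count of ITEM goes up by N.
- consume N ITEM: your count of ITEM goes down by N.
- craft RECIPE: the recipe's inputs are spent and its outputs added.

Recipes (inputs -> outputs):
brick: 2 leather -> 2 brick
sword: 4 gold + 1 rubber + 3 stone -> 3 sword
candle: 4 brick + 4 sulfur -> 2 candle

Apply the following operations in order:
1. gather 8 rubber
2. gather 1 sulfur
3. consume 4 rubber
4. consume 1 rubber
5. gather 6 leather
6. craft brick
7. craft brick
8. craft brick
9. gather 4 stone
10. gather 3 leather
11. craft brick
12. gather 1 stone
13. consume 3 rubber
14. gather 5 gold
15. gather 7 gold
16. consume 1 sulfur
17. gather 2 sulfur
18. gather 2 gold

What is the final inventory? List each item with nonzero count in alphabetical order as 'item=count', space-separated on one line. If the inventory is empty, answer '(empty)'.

Answer: brick=8 gold=14 leather=1 stone=5 sulfur=2

Derivation:
After 1 (gather 8 rubber): rubber=8
After 2 (gather 1 sulfur): rubber=8 sulfur=1
After 3 (consume 4 rubber): rubber=4 sulfur=1
After 4 (consume 1 rubber): rubber=3 sulfur=1
After 5 (gather 6 leather): leather=6 rubber=3 sulfur=1
After 6 (craft brick): brick=2 leather=4 rubber=3 sulfur=1
After 7 (craft brick): brick=4 leather=2 rubber=3 sulfur=1
After 8 (craft brick): brick=6 rubber=3 sulfur=1
After 9 (gather 4 stone): brick=6 rubber=3 stone=4 sulfur=1
After 10 (gather 3 leather): brick=6 leather=3 rubber=3 stone=4 sulfur=1
After 11 (craft brick): brick=8 leather=1 rubber=3 stone=4 sulfur=1
After 12 (gather 1 stone): brick=8 leather=1 rubber=3 stone=5 sulfur=1
After 13 (consume 3 rubber): brick=8 leather=1 stone=5 sulfur=1
After 14 (gather 5 gold): brick=8 gold=5 leather=1 stone=5 sulfur=1
After 15 (gather 7 gold): brick=8 gold=12 leather=1 stone=5 sulfur=1
After 16 (consume 1 sulfur): brick=8 gold=12 leather=1 stone=5
After 17 (gather 2 sulfur): brick=8 gold=12 leather=1 stone=5 sulfur=2
After 18 (gather 2 gold): brick=8 gold=14 leather=1 stone=5 sulfur=2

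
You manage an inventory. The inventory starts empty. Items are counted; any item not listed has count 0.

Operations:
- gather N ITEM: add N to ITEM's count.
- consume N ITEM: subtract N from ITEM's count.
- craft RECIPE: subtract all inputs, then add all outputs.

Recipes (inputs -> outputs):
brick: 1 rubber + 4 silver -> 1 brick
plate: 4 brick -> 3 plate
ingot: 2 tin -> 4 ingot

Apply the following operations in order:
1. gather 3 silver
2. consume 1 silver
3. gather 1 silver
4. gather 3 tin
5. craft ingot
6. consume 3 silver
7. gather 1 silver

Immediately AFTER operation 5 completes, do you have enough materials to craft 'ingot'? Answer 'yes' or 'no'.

After 1 (gather 3 silver): silver=3
After 2 (consume 1 silver): silver=2
After 3 (gather 1 silver): silver=3
After 4 (gather 3 tin): silver=3 tin=3
After 5 (craft ingot): ingot=4 silver=3 tin=1

Answer: no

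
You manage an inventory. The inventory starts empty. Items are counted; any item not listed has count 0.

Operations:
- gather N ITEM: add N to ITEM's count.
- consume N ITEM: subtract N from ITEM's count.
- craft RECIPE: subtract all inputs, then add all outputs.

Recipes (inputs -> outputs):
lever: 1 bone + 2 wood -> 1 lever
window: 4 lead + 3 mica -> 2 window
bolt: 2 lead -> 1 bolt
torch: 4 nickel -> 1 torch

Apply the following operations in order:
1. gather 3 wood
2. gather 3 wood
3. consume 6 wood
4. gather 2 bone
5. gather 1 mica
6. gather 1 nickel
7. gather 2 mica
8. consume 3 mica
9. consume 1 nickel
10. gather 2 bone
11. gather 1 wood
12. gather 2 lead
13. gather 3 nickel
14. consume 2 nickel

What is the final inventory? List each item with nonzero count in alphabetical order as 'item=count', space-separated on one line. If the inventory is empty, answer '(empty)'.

After 1 (gather 3 wood): wood=3
After 2 (gather 3 wood): wood=6
After 3 (consume 6 wood): (empty)
After 4 (gather 2 bone): bone=2
After 5 (gather 1 mica): bone=2 mica=1
After 6 (gather 1 nickel): bone=2 mica=1 nickel=1
After 7 (gather 2 mica): bone=2 mica=3 nickel=1
After 8 (consume 3 mica): bone=2 nickel=1
After 9 (consume 1 nickel): bone=2
After 10 (gather 2 bone): bone=4
After 11 (gather 1 wood): bone=4 wood=1
After 12 (gather 2 lead): bone=4 lead=2 wood=1
After 13 (gather 3 nickel): bone=4 lead=2 nickel=3 wood=1
After 14 (consume 2 nickel): bone=4 lead=2 nickel=1 wood=1

Answer: bone=4 lead=2 nickel=1 wood=1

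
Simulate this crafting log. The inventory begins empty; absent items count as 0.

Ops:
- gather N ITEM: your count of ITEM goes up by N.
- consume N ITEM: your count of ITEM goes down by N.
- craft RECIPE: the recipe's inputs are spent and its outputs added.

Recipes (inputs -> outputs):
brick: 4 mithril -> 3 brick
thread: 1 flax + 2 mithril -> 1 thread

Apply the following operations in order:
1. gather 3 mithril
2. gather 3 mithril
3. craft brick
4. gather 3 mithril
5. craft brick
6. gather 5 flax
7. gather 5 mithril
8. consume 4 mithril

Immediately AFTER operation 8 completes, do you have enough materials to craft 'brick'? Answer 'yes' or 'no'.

After 1 (gather 3 mithril): mithril=3
After 2 (gather 3 mithril): mithril=6
After 3 (craft brick): brick=3 mithril=2
After 4 (gather 3 mithril): brick=3 mithril=5
After 5 (craft brick): brick=6 mithril=1
After 6 (gather 5 flax): brick=6 flax=5 mithril=1
After 7 (gather 5 mithril): brick=6 flax=5 mithril=6
After 8 (consume 4 mithril): brick=6 flax=5 mithril=2

Answer: no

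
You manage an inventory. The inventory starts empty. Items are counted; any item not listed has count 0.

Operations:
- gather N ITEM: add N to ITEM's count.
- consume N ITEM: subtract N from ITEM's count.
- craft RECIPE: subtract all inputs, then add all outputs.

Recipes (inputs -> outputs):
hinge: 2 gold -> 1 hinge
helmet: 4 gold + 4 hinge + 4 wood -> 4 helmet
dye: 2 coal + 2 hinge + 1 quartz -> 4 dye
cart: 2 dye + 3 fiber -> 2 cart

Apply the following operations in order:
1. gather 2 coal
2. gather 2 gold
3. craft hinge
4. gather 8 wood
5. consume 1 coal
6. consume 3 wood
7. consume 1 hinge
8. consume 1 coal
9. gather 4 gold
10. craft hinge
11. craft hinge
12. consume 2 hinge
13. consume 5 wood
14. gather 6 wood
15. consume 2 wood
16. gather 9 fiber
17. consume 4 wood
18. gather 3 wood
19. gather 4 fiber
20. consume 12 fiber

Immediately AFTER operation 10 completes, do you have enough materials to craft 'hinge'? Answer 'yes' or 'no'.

Answer: yes

Derivation:
After 1 (gather 2 coal): coal=2
After 2 (gather 2 gold): coal=2 gold=2
After 3 (craft hinge): coal=2 hinge=1
After 4 (gather 8 wood): coal=2 hinge=1 wood=8
After 5 (consume 1 coal): coal=1 hinge=1 wood=8
After 6 (consume 3 wood): coal=1 hinge=1 wood=5
After 7 (consume 1 hinge): coal=1 wood=5
After 8 (consume 1 coal): wood=5
After 9 (gather 4 gold): gold=4 wood=5
After 10 (craft hinge): gold=2 hinge=1 wood=5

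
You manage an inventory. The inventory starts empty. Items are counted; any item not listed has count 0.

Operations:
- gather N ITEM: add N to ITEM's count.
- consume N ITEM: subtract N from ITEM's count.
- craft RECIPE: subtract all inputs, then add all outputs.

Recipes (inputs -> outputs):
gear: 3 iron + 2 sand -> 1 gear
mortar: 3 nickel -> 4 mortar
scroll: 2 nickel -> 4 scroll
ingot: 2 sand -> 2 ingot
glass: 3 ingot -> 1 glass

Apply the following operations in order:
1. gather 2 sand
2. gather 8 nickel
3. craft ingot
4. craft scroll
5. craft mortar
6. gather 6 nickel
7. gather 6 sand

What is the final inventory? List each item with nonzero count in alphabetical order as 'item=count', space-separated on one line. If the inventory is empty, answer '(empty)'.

Answer: ingot=2 mortar=4 nickel=9 sand=6 scroll=4

Derivation:
After 1 (gather 2 sand): sand=2
After 2 (gather 8 nickel): nickel=8 sand=2
After 3 (craft ingot): ingot=2 nickel=8
After 4 (craft scroll): ingot=2 nickel=6 scroll=4
After 5 (craft mortar): ingot=2 mortar=4 nickel=3 scroll=4
After 6 (gather 6 nickel): ingot=2 mortar=4 nickel=9 scroll=4
After 7 (gather 6 sand): ingot=2 mortar=4 nickel=9 sand=6 scroll=4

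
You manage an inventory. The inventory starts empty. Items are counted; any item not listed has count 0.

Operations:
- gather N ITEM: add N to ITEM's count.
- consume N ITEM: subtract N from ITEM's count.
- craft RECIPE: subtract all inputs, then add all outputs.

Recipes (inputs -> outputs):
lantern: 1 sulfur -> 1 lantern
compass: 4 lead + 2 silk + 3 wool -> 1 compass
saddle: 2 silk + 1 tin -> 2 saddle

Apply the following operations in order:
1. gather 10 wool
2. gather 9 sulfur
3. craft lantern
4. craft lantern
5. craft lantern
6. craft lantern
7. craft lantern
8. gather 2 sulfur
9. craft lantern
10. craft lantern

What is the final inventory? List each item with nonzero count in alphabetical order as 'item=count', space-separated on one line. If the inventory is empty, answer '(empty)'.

Answer: lantern=7 sulfur=4 wool=10

Derivation:
After 1 (gather 10 wool): wool=10
After 2 (gather 9 sulfur): sulfur=9 wool=10
After 3 (craft lantern): lantern=1 sulfur=8 wool=10
After 4 (craft lantern): lantern=2 sulfur=7 wool=10
After 5 (craft lantern): lantern=3 sulfur=6 wool=10
After 6 (craft lantern): lantern=4 sulfur=5 wool=10
After 7 (craft lantern): lantern=5 sulfur=4 wool=10
After 8 (gather 2 sulfur): lantern=5 sulfur=6 wool=10
After 9 (craft lantern): lantern=6 sulfur=5 wool=10
After 10 (craft lantern): lantern=7 sulfur=4 wool=10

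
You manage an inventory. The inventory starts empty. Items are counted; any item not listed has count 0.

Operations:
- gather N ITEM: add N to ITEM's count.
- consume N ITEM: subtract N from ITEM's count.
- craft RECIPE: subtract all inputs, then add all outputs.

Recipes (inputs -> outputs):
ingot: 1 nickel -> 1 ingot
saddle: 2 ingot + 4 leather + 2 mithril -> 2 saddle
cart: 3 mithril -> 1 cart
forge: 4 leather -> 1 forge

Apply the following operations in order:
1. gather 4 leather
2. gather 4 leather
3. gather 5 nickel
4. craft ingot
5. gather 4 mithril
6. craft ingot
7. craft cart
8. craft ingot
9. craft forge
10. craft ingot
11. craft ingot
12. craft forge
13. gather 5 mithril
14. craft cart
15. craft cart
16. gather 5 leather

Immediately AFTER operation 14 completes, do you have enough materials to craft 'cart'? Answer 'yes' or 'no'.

After 1 (gather 4 leather): leather=4
After 2 (gather 4 leather): leather=8
After 3 (gather 5 nickel): leather=8 nickel=5
After 4 (craft ingot): ingot=1 leather=8 nickel=4
After 5 (gather 4 mithril): ingot=1 leather=8 mithril=4 nickel=4
After 6 (craft ingot): ingot=2 leather=8 mithril=4 nickel=3
After 7 (craft cart): cart=1 ingot=2 leather=8 mithril=1 nickel=3
After 8 (craft ingot): cart=1 ingot=3 leather=8 mithril=1 nickel=2
After 9 (craft forge): cart=1 forge=1 ingot=3 leather=4 mithril=1 nickel=2
After 10 (craft ingot): cart=1 forge=1 ingot=4 leather=4 mithril=1 nickel=1
After 11 (craft ingot): cart=1 forge=1 ingot=5 leather=4 mithril=1
After 12 (craft forge): cart=1 forge=2 ingot=5 mithril=1
After 13 (gather 5 mithril): cart=1 forge=2 ingot=5 mithril=6
After 14 (craft cart): cart=2 forge=2 ingot=5 mithril=3

Answer: yes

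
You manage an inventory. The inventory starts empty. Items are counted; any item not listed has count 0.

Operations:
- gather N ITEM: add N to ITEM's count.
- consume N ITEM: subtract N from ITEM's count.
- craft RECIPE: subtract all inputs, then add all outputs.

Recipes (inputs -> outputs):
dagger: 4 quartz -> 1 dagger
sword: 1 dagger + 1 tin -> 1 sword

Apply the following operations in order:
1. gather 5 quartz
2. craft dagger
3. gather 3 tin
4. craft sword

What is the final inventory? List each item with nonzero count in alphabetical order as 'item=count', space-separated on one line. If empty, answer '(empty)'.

After 1 (gather 5 quartz): quartz=5
After 2 (craft dagger): dagger=1 quartz=1
After 3 (gather 3 tin): dagger=1 quartz=1 tin=3
After 4 (craft sword): quartz=1 sword=1 tin=2

Answer: quartz=1 sword=1 tin=2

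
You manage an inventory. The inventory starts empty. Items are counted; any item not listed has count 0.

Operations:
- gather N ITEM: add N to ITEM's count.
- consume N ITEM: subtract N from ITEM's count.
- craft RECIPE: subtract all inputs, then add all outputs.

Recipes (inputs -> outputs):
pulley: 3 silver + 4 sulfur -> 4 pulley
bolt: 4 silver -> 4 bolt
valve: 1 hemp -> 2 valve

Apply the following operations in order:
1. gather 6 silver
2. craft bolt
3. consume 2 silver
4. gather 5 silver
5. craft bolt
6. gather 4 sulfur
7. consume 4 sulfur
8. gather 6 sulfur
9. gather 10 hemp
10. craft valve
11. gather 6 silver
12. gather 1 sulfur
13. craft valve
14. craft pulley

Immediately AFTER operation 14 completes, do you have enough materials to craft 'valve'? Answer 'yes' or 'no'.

Answer: yes

Derivation:
After 1 (gather 6 silver): silver=6
After 2 (craft bolt): bolt=4 silver=2
After 3 (consume 2 silver): bolt=4
After 4 (gather 5 silver): bolt=4 silver=5
After 5 (craft bolt): bolt=8 silver=1
After 6 (gather 4 sulfur): bolt=8 silver=1 sulfur=4
After 7 (consume 4 sulfur): bolt=8 silver=1
After 8 (gather 6 sulfur): bolt=8 silver=1 sulfur=6
After 9 (gather 10 hemp): bolt=8 hemp=10 silver=1 sulfur=6
After 10 (craft valve): bolt=8 hemp=9 silver=1 sulfur=6 valve=2
After 11 (gather 6 silver): bolt=8 hemp=9 silver=7 sulfur=6 valve=2
After 12 (gather 1 sulfur): bolt=8 hemp=9 silver=7 sulfur=7 valve=2
After 13 (craft valve): bolt=8 hemp=8 silver=7 sulfur=7 valve=4
After 14 (craft pulley): bolt=8 hemp=8 pulley=4 silver=4 sulfur=3 valve=4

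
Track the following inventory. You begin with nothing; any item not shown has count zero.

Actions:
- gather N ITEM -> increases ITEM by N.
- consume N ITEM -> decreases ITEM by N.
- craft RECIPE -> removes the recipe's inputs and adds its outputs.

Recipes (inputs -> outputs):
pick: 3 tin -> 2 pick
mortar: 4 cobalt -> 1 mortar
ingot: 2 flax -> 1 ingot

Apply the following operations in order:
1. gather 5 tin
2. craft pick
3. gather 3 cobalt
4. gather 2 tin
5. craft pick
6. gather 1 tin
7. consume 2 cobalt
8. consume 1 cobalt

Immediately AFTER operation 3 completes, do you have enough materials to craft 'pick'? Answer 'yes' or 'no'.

After 1 (gather 5 tin): tin=5
After 2 (craft pick): pick=2 tin=2
After 3 (gather 3 cobalt): cobalt=3 pick=2 tin=2

Answer: no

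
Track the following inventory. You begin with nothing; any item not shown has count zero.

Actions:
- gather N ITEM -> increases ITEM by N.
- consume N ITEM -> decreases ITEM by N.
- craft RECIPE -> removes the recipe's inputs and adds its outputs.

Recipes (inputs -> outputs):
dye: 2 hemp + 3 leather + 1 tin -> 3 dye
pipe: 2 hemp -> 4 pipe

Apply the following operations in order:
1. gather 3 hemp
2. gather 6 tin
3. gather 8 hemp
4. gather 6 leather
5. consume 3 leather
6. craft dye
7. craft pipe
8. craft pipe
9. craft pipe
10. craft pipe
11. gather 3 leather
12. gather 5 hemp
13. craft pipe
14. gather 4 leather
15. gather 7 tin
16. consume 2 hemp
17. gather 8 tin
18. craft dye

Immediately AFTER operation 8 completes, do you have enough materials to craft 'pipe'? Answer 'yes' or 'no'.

After 1 (gather 3 hemp): hemp=3
After 2 (gather 6 tin): hemp=3 tin=6
After 3 (gather 8 hemp): hemp=11 tin=6
After 4 (gather 6 leather): hemp=11 leather=6 tin=6
After 5 (consume 3 leather): hemp=11 leather=3 tin=6
After 6 (craft dye): dye=3 hemp=9 tin=5
After 7 (craft pipe): dye=3 hemp=7 pipe=4 tin=5
After 8 (craft pipe): dye=3 hemp=5 pipe=8 tin=5

Answer: yes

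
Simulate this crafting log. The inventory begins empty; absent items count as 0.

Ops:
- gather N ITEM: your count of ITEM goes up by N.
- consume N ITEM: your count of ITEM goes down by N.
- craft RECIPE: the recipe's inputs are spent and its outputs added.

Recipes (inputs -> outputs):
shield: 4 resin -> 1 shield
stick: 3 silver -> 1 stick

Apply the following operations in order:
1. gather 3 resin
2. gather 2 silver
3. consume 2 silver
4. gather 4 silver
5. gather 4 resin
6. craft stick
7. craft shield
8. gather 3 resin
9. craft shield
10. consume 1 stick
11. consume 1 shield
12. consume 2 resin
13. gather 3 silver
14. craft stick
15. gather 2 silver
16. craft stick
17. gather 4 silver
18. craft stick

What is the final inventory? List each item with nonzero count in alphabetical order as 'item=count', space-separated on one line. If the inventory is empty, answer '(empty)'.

After 1 (gather 3 resin): resin=3
After 2 (gather 2 silver): resin=3 silver=2
After 3 (consume 2 silver): resin=3
After 4 (gather 4 silver): resin=3 silver=4
After 5 (gather 4 resin): resin=7 silver=4
After 6 (craft stick): resin=7 silver=1 stick=1
After 7 (craft shield): resin=3 shield=1 silver=1 stick=1
After 8 (gather 3 resin): resin=6 shield=1 silver=1 stick=1
After 9 (craft shield): resin=2 shield=2 silver=1 stick=1
After 10 (consume 1 stick): resin=2 shield=2 silver=1
After 11 (consume 1 shield): resin=2 shield=1 silver=1
After 12 (consume 2 resin): shield=1 silver=1
After 13 (gather 3 silver): shield=1 silver=4
After 14 (craft stick): shield=1 silver=1 stick=1
After 15 (gather 2 silver): shield=1 silver=3 stick=1
After 16 (craft stick): shield=1 stick=2
After 17 (gather 4 silver): shield=1 silver=4 stick=2
After 18 (craft stick): shield=1 silver=1 stick=3

Answer: shield=1 silver=1 stick=3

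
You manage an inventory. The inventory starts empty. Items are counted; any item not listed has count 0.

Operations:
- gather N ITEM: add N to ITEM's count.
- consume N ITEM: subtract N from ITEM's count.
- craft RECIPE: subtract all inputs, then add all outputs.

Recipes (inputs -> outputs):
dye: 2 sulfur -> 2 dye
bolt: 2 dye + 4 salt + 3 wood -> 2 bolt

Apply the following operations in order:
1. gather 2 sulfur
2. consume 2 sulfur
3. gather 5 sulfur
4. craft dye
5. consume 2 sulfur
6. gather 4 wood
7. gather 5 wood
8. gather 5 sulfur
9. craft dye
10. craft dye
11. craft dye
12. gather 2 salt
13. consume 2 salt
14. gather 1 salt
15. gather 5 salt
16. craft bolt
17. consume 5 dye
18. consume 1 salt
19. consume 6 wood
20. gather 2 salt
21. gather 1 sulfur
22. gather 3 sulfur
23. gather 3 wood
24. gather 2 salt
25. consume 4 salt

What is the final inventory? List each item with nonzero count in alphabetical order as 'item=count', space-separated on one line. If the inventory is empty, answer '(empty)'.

Answer: bolt=2 dye=1 salt=1 sulfur=4 wood=3

Derivation:
After 1 (gather 2 sulfur): sulfur=2
After 2 (consume 2 sulfur): (empty)
After 3 (gather 5 sulfur): sulfur=5
After 4 (craft dye): dye=2 sulfur=3
After 5 (consume 2 sulfur): dye=2 sulfur=1
After 6 (gather 4 wood): dye=2 sulfur=1 wood=4
After 7 (gather 5 wood): dye=2 sulfur=1 wood=9
After 8 (gather 5 sulfur): dye=2 sulfur=6 wood=9
After 9 (craft dye): dye=4 sulfur=4 wood=9
After 10 (craft dye): dye=6 sulfur=2 wood=9
After 11 (craft dye): dye=8 wood=9
After 12 (gather 2 salt): dye=8 salt=2 wood=9
After 13 (consume 2 salt): dye=8 wood=9
After 14 (gather 1 salt): dye=8 salt=1 wood=9
After 15 (gather 5 salt): dye=8 salt=6 wood=9
After 16 (craft bolt): bolt=2 dye=6 salt=2 wood=6
After 17 (consume 5 dye): bolt=2 dye=1 salt=2 wood=6
After 18 (consume 1 salt): bolt=2 dye=1 salt=1 wood=6
After 19 (consume 6 wood): bolt=2 dye=1 salt=1
After 20 (gather 2 salt): bolt=2 dye=1 salt=3
After 21 (gather 1 sulfur): bolt=2 dye=1 salt=3 sulfur=1
After 22 (gather 3 sulfur): bolt=2 dye=1 salt=3 sulfur=4
After 23 (gather 3 wood): bolt=2 dye=1 salt=3 sulfur=4 wood=3
After 24 (gather 2 salt): bolt=2 dye=1 salt=5 sulfur=4 wood=3
After 25 (consume 4 salt): bolt=2 dye=1 salt=1 sulfur=4 wood=3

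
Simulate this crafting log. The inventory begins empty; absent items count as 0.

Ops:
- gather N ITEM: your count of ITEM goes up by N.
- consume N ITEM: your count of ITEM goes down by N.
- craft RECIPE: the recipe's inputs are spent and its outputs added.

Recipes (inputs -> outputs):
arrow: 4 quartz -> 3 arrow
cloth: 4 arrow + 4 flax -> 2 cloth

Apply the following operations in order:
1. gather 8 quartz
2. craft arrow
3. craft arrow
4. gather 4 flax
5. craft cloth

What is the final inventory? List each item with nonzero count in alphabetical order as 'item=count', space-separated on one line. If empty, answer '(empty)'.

Answer: arrow=2 cloth=2

Derivation:
After 1 (gather 8 quartz): quartz=8
After 2 (craft arrow): arrow=3 quartz=4
After 3 (craft arrow): arrow=6
After 4 (gather 4 flax): arrow=6 flax=4
After 5 (craft cloth): arrow=2 cloth=2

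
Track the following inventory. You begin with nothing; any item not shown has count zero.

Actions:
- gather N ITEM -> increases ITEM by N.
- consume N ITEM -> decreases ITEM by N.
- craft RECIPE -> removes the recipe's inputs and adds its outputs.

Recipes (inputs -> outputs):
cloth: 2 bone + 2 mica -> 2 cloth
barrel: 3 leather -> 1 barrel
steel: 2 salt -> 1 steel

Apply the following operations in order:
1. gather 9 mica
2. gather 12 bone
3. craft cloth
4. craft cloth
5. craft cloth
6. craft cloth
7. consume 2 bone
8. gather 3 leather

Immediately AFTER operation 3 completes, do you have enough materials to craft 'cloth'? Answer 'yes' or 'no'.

After 1 (gather 9 mica): mica=9
After 2 (gather 12 bone): bone=12 mica=9
After 3 (craft cloth): bone=10 cloth=2 mica=7

Answer: yes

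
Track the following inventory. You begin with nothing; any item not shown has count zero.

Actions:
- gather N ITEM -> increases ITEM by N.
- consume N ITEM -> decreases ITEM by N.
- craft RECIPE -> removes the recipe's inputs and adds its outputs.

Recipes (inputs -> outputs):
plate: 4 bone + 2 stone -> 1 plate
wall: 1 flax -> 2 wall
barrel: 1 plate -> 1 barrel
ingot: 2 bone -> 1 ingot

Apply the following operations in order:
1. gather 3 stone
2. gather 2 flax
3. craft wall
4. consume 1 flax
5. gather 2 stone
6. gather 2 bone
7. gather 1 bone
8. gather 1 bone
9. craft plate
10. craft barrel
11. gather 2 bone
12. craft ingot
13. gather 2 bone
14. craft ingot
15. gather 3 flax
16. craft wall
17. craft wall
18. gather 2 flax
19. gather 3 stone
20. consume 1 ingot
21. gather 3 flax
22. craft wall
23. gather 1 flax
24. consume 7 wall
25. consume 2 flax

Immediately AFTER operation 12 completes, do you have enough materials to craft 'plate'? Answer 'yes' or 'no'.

After 1 (gather 3 stone): stone=3
After 2 (gather 2 flax): flax=2 stone=3
After 3 (craft wall): flax=1 stone=3 wall=2
After 4 (consume 1 flax): stone=3 wall=2
After 5 (gather 2 stone): stone=5 wall=2
After 6 (gather 2 bone): bone=2 stone=5 wall=2
After 7 (gather 1 bone): bone=3 stone=5 wall=2
After 8 (gather 1 bone): bone=4 stone=5 wall=2
After 9 (craft plate): plate=1 stone=3 wall=2
After 10 (craft barrel): barrel=1 stone=3 wall=2
After 11 (gather 2 bone): barrel=1 bone=2 stone=3 wall=2
After 12 (craft ingot): barrel=1 ingot=1 stone=3 wall=2

Answer: no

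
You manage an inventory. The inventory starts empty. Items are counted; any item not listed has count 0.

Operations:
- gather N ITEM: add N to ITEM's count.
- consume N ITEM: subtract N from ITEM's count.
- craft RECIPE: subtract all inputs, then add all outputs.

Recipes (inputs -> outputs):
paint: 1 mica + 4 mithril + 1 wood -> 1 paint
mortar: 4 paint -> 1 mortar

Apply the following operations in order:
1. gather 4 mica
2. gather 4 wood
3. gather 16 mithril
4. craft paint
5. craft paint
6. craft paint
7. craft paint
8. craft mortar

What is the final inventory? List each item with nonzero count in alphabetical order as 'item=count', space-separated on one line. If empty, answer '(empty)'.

Answer: mortar=1

Derivation:
After 1 (gather 4 mica): mica=4
After 2 (gather 4 wood): mica=4 wood=4
After 3 (gather 16 mithril): mica=4 mithril=16 wood=4
After 4 (craft paint): mica=3 mithril=12 paint=1 wood=3
After 5 (craft paint): mica=2 mithril=8 paint=2 wood=2
After 6 (craft paint): mica=1 mithril=4 paint=3 wood=1
After 7 (craft paint): paint=4
After 8 (craft mortar): mortar=1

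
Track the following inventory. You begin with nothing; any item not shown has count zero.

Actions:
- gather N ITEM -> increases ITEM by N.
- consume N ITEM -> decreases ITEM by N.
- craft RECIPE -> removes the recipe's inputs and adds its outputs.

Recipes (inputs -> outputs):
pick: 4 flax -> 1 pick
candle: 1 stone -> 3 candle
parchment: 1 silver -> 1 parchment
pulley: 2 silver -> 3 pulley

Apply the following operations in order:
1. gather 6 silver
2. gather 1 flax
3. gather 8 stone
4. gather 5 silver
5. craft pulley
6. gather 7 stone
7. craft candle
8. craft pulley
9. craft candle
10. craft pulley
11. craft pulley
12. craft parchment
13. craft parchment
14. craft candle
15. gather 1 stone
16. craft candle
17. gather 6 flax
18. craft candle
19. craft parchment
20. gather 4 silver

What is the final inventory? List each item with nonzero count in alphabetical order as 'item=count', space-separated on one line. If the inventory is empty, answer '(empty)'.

Answer: candle=15 flax=7 parchment=3 pulley=12 silver=4 stone=11

Derivation:
After 1 (gather 6 silver): silver=6
After 2 (gather 1 flax): flax=1 silver=6
After 3 (gather 8 stone): flax=1 silver=6 stone=8
After 4 (gather 5 silver): flax=1 silver=11 stone=8
After 5 (craft pulley): flax=1 pulley=3 silver=9 stone=8
After 6 (gather 7 stone): flax=1 pulley=3 silver=9 stone=15
After 7 (craft candle): candle=3 flax=1 pulley=3 silver=9 stone=14
After 8 (craft pulley): candle=3 flax=1 pulley=6 silver=7 stone=14
After 9 (craft candle): candle=6 flax=1 pulley=6 silver=7 stone=13
After 10 (craft pulley): candle=6 flax=1 pulley=9 silver=5 stone=13
After 11 (craft pulley): candle=6 flax=1 pulley=12 silver=3 stone=13
After 12 (craft parchment): candle=6 flax=1 parchment=1 pulley=12 silver=2 stone=13
After 13 (craft parchment): candle=6 flax=1 parchment=2 pulley=12 silver=1 stone=13
After 14 (craft candle): candle=9 flax=1 parchment=2 pulley=12 silver=1 stone=12
After 15 (gather 1 stone): candle=9 flax=1 parchment=2 pulley=12 silver=1 stone=13
After 16 (craft candle): candle=12 flax=1 parchment=2 pulley=12 silver=1 stone=12
After 17 (gather 6 flax): candle=12 flax=7 parchment=2 pulley=12 silver=1 stone=12
After 18 (craft candle): candle=15 flax=7 parchment=2 pulley=12 silver=1 stone=11
After 19 (craft parchment): candle=15 flax=7 parchment=3 pulley=12 stone=11
After 20 (gather 4 silver): candle=15 flax=7 parchment=3 pulley=12 silver=4 stone=11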